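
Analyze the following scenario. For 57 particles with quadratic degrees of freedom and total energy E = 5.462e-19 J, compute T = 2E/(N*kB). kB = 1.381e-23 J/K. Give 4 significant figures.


Step 1: Numerator = 2*E = 2*5.462e-19 = 1.092e-18 J
Step 2: Denominator = N*kB = 57*1.381e-23 = 7.872e-22
Step 3: T = 1.092e-18 / 7.872e-22 = 1388 K

1388


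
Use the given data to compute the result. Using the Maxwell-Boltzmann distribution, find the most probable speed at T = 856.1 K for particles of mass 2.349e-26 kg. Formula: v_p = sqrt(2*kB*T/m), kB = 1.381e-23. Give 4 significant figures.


Step 1: Numerator = 2*kB*T = 2*1.381e-23*856.1 = 2.365e-20
Step 2: Ratio = 2.365e-20 / 2.349e-26 = 1.007e+06
Step 3: v_p = sqrt(1.007e+06) = 1003 m/s

1003


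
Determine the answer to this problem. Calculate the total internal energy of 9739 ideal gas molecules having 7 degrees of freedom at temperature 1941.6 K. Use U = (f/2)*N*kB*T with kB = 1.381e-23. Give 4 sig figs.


Step 1: f/2 = 7/2 = 3.5
Step 2: N*kB*T = 9739*1.381e-23*1941.6 = 2.611e-16
Step 3: U = 3.5 * 2.611e-16 = 9.14e-16 J

9.14e-16


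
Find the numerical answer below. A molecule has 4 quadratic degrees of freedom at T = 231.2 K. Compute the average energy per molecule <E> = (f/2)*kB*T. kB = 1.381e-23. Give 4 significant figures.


Step 1: f/2 = 4/2 = 2
Step 2: kB*T = 1.381e-23 * 231.2 = 3.193e-21
Step 3: <E> = 2 * 3.193e-21 = 6.386e-21 J

6.386e-21


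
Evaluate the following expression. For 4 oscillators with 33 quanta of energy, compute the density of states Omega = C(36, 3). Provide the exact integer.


Step 1: Use binomial coefficient C(36, 3)
Step 2: Numerator = 36! / 33!
Step 3: Denominator = 3!
Step 4: Omega = 7140

7140


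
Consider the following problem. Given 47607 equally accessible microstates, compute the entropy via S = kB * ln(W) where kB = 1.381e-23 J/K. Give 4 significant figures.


Step 1: ln(W) = ln(47607) = 10.77
Step 2: S = kB * ln(W) = 1.381e-23 * 10.77
Step 3: S = 1.487e-22 J/K

1.487e-22


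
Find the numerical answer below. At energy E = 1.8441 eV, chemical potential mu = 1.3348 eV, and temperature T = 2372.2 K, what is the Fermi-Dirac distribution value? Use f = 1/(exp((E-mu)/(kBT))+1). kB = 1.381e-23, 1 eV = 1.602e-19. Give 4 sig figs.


Step 1: (E - mu) = 1.8441 - 1.3348 = 0.5093 eV
Step 2: Convert: (E-mu)*eV = 8.159e-20 J
Step 3: x = (E-mu)*eV/(kB*T) = 2.491
Step 4: f = 1/(exp(2.491)+1) = 0.07652

0.07652


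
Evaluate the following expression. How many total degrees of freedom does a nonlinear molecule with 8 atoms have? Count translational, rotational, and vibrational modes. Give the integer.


Step 1: Translational DOF = 3
Step 2: Rotational DOF (nonlinear) = 3
Step 3: Vibrational DOF = 3*8 - 6 = 18
Step 4: Total = 3 + 3 + 18 = 24

24


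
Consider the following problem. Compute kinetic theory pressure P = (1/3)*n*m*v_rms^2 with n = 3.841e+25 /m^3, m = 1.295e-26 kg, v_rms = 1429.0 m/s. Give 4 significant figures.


Step 1: v_rms^2 = 1429.0^2 = 2.042e+06
Step 2: n*m = 3.841e+25*1.295e-26 = 0.4974
Step 3: P = (1/3)*0.4974*2.042e+06 = 3.386e+05 Pa

3.386e+05


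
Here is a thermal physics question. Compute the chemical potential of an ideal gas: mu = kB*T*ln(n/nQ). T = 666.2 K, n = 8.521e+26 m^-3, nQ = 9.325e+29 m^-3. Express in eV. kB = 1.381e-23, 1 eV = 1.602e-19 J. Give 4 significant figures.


Step 1: n/nQ = 8.521e+26/9.325e+29 = 0.0009138
Step 2: ln(n/nQ) = -6.998
Step 3: mu = kB*T*ln(n/nQ) = 9.2e-21*-6.998 = -6.438e-20 J
Step 4: Convert to eV: -6.438e-20/1.602e-19 = -0.4019 eV

-0.4019


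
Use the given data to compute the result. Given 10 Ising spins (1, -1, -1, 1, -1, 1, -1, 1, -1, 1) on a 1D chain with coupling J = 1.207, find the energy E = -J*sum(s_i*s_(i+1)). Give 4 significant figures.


Step 1: Nearest-neighbor products: -1, 1, -1, -1, -1, -1, -1, -1, -1
Step 2: Sum of products = -7
Step 3: E = -1.207 * -7 = 8.449

8.449


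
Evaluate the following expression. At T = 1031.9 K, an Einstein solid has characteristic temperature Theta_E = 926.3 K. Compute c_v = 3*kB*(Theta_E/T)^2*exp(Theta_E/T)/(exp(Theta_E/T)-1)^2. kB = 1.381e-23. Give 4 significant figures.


Step 1: x = Theta_E/T = 926.3/1031.9 = 0.8977
Step 2: x^2 = 0.8058
Step 3: exp(x) = 2.454
Step 4: c_v = 3*1.381e-23*0.8058*2.454/(2.454-1)^2 = 3.876e-23

3.876e-23


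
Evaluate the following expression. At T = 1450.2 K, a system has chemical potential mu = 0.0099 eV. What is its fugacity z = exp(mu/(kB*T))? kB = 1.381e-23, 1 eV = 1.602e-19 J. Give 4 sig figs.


Step 1: Convert mu to Joules: 0.0099*1.602e-19 = 1.586e-21 J
Step 2: kB*T = 1.381e-23*1450.2 = 2.003e-20 J
Step 3: mu/(kB*T) = 0.07919
Step 4: z = exp(0.07919) = 1.082

1.082


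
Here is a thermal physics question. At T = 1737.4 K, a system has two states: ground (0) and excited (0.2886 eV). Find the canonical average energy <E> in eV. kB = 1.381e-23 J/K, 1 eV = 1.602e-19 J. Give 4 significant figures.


Step 1: beta*E = 0.2886*1.602e-19/(1.381e-23*1737.4) = 1.927
Step 2: exp(-beta*E) = 0.1456
Step 3: <E> = 0.2886*0.1456/(1+0.1456) = 0.03668 eV

0.03668


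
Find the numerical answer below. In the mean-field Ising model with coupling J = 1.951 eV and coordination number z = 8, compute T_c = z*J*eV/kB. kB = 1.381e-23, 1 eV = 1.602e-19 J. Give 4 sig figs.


Step 1: z*J = 8*1.951 = 15.61 eV
Step 2: Convert to Joules: 15.61*1.602e-19 = 2.5e-18 J
Step 3: T_c = 2.5e-18 / 1.381e-23 = 1.811e+05 K

1.811e+05


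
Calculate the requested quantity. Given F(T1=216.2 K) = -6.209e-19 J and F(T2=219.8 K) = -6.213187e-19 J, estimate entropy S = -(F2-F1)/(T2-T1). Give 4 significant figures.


Step 1: dF = F2 - F1 = -6.213187e-19 - (-6.209e-19) = -4.187e-22 J
Step 2: dT = T2 - T1 = 219.8 - 216.2 = 3.6 K
Step 3: S = -dF/dT = -(-4.187e-22)/3.6 = 1.163e-22 J/K

1.163e-22


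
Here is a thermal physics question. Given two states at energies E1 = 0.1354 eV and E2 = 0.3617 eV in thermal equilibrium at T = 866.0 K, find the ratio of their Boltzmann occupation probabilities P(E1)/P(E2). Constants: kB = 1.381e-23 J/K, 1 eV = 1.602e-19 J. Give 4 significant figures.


Step 1: Compute energy difference dE = E1 - E2 = 0.1354 - 0.3617 = -0.2263 eV
Step 2: Convert to Joules: dE_J = -0.2263 * 1.602e-19 = -3.625e-20 J
Step 3: Compute exponent = -dE_J / (kB * T) = -(-3.625e-20) / (1.381e-23 * 866.0) = 3.031
Step 4: P(E1)/P(E2) = exp(3.031) = 20.73

20.73


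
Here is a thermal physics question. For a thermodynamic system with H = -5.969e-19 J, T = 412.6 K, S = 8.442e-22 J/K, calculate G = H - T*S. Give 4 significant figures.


Step 1: T*S = 412.6 * 8.442e-22 = 3.483e-19 J
Step 2: G = H - T*S = -5.969e-19 - 3.483e-19
Step 3: G = -9.452e-19 J

-9.452e-19


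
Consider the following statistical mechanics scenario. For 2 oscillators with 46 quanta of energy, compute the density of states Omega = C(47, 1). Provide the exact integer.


Step 1: Use binomial coefficient C(47, 1)
Step 2: Numerator = 47! / 46!
Step 3: Denominator = 1!
Step 4: Omega = 47

47


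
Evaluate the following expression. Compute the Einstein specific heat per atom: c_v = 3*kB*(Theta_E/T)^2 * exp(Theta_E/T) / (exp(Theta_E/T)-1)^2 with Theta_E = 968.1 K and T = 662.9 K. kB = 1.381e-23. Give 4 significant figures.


Step 1: x = Theta_E/T = 968.1/662.9 = 1.46
Step 2: x^2 = 2.133
Step 3: exp(x) = 4.308
Step 4: c_v = 3*1.381e-23*2.133*4.308/(4.308-1)^2 = 3.479e-23

3.479e-23


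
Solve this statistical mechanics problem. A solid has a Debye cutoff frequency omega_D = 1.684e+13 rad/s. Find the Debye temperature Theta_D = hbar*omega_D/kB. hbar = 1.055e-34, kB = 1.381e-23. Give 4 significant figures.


Step 1: hbar*omega_D = 1.055e-34 * 1.684e+13 = 1.777e-21 J
Step 2: Theta_D = 1.777e-21 / 1.381e-23
Step 3: Theta_D = 128.6 K

128.6


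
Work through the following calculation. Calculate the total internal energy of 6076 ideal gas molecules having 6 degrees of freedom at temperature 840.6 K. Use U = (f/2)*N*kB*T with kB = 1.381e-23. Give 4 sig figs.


Step 1: f/2 = 6/2 = 3.0
Step 2: N*kB*T = 6076*1.381e-23*840.6 = 7.053e-17
Step 3: U = 3.0 * 7.053e-17 = 2.116e-16 J

2.116e-16


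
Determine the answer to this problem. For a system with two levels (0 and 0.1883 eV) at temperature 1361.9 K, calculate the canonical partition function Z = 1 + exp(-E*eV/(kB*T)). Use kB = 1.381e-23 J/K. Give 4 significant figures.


Step 1: Compute beta*E = E*eV/(kB*T) = 0.1883*1.602e-19/(1.381e-23*1361.9) = 1.604
Step 2: exp(-beta*E) = exp(-1.604) = 0.2011
Step 3: Z = 1 + 0.2011 = 1.201

1.201


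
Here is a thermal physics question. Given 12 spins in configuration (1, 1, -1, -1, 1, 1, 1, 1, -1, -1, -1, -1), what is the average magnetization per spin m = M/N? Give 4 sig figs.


Step 1: Count up spins (+1): 6, down spins (-1): 6
Step 2: Total magnetization M = 6 - 6 = 0
Step 3: m = M/N = 0/12 = 0

0


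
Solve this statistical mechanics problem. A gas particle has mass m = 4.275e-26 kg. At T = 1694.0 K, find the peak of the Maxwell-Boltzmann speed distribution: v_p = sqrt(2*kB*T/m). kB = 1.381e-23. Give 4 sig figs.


Step 1: Numerator = 2*kB*T = 2*1.381e-23*1694.0 = 4.679e-20
Step 2: Ratio = 4.679e-20 / 4.275e-26 = 1.094e+06
Step 3: v_p = sqrt(1.094e+06) = 1046 m/s

1046


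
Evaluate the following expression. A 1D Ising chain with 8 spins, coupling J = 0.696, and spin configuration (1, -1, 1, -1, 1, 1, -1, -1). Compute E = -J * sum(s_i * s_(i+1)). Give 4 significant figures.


Step 1: Nearest-neighbor products: -1, -1, -1, -1, 1, -1, 1
Step 2: Sum of products = -3
Step 3: E = -0.696 * -3 = 2.088

2.088


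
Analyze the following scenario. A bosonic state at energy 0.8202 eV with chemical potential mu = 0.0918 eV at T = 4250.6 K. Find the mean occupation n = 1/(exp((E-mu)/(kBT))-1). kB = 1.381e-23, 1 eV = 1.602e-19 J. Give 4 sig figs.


Step 1: (E - mu) = 0.7284 eV
Step 2: x = (E-mu)*eV/(kB*T) = 0.7284*1.602e-19/(1.381e-23*4250.6) = 1.988
Step 3: exp(x) = 7.3
Step 4: n = 1/(exp(x)-1) = 0.1587

0.1587


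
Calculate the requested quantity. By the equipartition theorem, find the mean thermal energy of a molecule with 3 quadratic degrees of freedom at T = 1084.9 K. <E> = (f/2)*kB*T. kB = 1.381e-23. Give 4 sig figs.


Step 1: f/2 = 3/2 = 1.5
Step 2: kB*T = 1.381e-23 * 1084.9 = 1.498e-20
Step 3: <E> = 1.5 * 1.498e-20 = 2.247e-20 J

2.247e-20


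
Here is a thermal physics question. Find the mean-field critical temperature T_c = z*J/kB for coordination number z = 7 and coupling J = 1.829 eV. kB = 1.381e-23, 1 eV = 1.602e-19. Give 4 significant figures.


Step 1: z*J = 7*1.829 = 12.8 eV
Step 2: Convert to Joules: 12.8*1.602e-19 = 2.051e-18 J
Step 3: T_c = 2.051e-18 / 1.381e-23 = 1.485e+05 K

1.485e+05


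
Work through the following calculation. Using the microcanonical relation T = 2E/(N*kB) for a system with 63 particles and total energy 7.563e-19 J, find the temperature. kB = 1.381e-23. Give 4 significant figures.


Step 1: Numerator = 2*E = 2*7.563e-19 = 1.513e-18 J
Step 2: Denominator = N*kB = 63*1.381e-23 = 8.7e-22
Step 3: T = 1.513e-18 / 8.7e-22 = 1739 K

1739


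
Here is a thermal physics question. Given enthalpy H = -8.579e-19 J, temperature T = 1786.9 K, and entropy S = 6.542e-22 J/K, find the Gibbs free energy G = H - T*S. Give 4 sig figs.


Step 1: T*S = 1786.9 * 6.542e-22 = 1.169e-18 J
Step 2: G = H - T*S = -8.579e-19 - 1.169e-18
Step 3: G = -2.027e-18 J

-2.027e-18


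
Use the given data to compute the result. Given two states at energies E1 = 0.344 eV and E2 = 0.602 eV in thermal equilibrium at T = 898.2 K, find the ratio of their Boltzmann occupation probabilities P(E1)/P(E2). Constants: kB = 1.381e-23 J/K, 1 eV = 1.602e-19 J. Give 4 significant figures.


Step 1: Compute energy difference dE = E1 - E2 = 0.344 - 0.602 = -0.258 eV
Step 2: Convert to Joules: dE_J = -0.258 * 1.602e-19 = -4.133e-20 J
Step 3: Compute exponent = -dE_J / (kB * T) = -(-4.133e-20) / (1.381e-23 * 898.2) = 3.332
Step 4: P(E1)/P(E2) = exp(3.332) = 28

28


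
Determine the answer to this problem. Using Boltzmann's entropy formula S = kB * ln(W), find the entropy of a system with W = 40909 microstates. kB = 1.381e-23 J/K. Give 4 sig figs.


Step 1: ln(W) = ln(40909) = 10.62
Step 2: S = kB * ln(W) = 1.381e-23 * 10.62
Step 3: S = 1.466e-22 J/K

1.466e-22


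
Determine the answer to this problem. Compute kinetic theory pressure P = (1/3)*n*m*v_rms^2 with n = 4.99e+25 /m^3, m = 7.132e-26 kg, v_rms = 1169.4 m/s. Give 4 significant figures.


Step 1: v_rms^2 = 1169.4^2 = 1.367e+06
Step 2: n*m = 4.99e+25*7.132e-26 = 3.559
Step 3: P = (1/3)*3.559*1.367e+06 = 1.622e+06 Pa

1.622e+06


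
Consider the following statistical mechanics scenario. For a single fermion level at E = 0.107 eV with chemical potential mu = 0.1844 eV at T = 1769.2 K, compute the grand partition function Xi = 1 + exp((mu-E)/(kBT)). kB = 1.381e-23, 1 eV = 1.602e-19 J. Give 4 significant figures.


Step 1: (mu - E) = 0.1844 - 0.107 = 0.0774 eV
Step 2: x = (mu-E)*eV/(kB*T) = 0.0774*1.602e-19/(1.381e-23*1769.2) = 0.5075
Step 3: exp(x) = 1.661
Step 4: Xi = 1 + 1.661 = 2.661

2.661


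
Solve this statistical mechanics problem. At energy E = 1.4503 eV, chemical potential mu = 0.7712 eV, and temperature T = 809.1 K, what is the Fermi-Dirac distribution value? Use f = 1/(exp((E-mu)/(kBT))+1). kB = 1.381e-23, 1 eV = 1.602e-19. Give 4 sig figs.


Step 1: (E - mu) = 1.4503 - 0.7712 = 0.6791 eV
Step 2: Convert: (E-mu)*eV = 1.088e-19 J
Step 3: x = (E-mu)*eV/(kB*T) = 9.736
Step 4: f = 1/(exp(9.736)+1) = 5.909e-05

5.909e-05


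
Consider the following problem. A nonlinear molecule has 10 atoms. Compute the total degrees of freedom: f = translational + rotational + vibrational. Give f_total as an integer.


Step 1: Translational DOF = 3
Step 2: Rotational DOF (nonlinear) = 3
Step 3: Vibrational DOF = 3*10 - 6 = 24
Step 4: Total = 3 + 3 + 24 = 30

30


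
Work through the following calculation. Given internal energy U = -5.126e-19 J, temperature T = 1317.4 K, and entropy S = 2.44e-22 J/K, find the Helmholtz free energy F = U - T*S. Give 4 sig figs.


Step 1: T*S = 1317.4 * 2.44e-22 = 3.214e-19 J
Step 2: F = U - T*S = -5.126e-19 - 3.214e-19
Step 3: F = -8.34e-19 J

-8.34e-19


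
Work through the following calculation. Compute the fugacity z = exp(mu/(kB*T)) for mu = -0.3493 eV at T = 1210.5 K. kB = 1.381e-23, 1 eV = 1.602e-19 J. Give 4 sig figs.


Step 1: Convert mu to Joules: -0.3493*1.602e-19 = -5.596e-20 J
Step 2: kB*T = 1.381e-23*1210.5 = 1.672e-20 J
Step 3: mu/(kB*T) = -3.347
Step 4: z = exp(-3.347) = 0.03518

0.03518


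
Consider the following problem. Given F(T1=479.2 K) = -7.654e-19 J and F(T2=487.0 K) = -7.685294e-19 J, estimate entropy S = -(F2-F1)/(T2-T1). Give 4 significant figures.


Step 1: dF = F2 - F1 = -7.685294e-19 - (-7.654e-19) = -3.1294e-21 J
Step 2: dT = T2 - T1 = 487.0 - 479.2 = 7.8 K
Step 3: S = -dF/dT = -(-3.1294e-21)/7.8 = 4.012e-22 J/K

4.012e-22


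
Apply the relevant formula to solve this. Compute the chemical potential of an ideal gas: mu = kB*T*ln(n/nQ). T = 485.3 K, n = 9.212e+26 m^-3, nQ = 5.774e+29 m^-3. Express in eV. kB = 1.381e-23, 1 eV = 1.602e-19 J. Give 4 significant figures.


Step 1: n/nQ = 9.212e+26/5.774e+29 = 0.001595
Step 2: ln(n/nQ) = -6.441
Step 3: mu = kB*T*ln(n/nQ) = 6.702e-21*-6.441 = -4.316e-20 J
Step 4: Convert to eV: -4.316e-20/1.602e-19 = -0.2694 eV

-0.2694


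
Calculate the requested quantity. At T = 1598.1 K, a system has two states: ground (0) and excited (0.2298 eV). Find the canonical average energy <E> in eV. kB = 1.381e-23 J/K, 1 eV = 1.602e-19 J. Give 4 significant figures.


Step 1: beta*E = 0.2298*1.602e-19/(1.381e-23*1598.1) = 1.668
Step 2: exp(-beta*E) = 0.1886
Step 3: <E> = 0.2298*0.1886/(1+0.1886) = 0.03646 eV

0.03646


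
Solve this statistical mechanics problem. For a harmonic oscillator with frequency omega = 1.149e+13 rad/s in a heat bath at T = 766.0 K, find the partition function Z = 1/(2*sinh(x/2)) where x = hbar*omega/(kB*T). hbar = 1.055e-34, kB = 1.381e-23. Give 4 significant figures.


Step 1: Compute x = hbar*omega/(kB*T) = 1.055e-34*1.149e+13/(1.381e-23*766.0) = 0.1146
Step 2: x/2 = 0.0573
Step 3: sinh(x/2) = 0.05733
Step 4: Z = 1/(2*0.05733) = 8.722

8.722


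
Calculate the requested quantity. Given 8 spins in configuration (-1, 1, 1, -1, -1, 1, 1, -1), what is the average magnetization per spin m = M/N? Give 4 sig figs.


Step 1: Count up spins (+1): 4, down spins (-1): 4
Step 2: Total magnetization M = 4 - 4 = 0
Step 3: m = M/N = 0/8 = 0

0


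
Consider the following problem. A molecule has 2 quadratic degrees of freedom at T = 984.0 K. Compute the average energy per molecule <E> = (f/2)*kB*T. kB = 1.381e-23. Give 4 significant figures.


Step 1: f/2 = 2/2 = 1
Step 2: kB*T = 1.381e-23 * 984.0 = 1.359e-20
Step 3: <E> = 1 * 1.359e-20 = 1.359e-20 J

1.359e-20


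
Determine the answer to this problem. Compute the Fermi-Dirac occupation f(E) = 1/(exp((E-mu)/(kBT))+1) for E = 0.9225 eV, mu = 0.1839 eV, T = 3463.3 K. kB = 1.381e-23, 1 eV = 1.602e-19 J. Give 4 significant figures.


Step 1: (E - mu) = 0.9225 - 0.1839 = 0.7386 eV
Step 2: Convert: (E-mu)*eV = 1.183e-19 J
Step 3: x = (E-mu)*eV/(kB*T) = 2.474
Step 4: f = 1/(exp(2.474)+1) = 0.07771

0.07771


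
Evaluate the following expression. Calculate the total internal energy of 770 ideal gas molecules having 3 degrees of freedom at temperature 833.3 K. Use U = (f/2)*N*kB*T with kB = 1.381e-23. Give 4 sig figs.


Step 1: f/2 = 3/2 = 1.5
Step 2: N*kB*T = 770*1.381e-23*833.3 = 8.861e-18
Step 3: U = 1.5 * 8.861e-18 = 1.329e-17 J

1.329e-17


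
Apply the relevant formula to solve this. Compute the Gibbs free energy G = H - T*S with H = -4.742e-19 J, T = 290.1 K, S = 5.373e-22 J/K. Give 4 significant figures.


Step 1: T*S = 290.1 * 5.373e-22 = 1.559e-19 J
Step 2: G = H - T*S = -4.742e-19 - 1.559e-19
Step 3: G = -6.301e-19 J

-6.301e-19


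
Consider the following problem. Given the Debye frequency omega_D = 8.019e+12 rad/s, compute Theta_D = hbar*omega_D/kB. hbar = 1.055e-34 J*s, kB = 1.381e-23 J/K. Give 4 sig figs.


Step 1: hbar*omega_D = 1.055e-34 * 8.019e+12 = 8.46e-22 J
Step 2: Theta_D = 8.46e-22 / 1.381e-23
Step 3: Theta_D = 61.26 K

61.26


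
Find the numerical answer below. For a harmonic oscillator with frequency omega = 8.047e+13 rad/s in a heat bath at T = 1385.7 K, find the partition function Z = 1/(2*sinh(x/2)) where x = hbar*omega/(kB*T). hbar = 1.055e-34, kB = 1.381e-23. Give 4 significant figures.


Step 1: Compute x = hbar*omega/(kB*T) = 1.055e-34*8.047e+13/(1.381e-23*1385.7) = 0.4436
Step 2: x/2 = 0.2218
Step 3: sinh(x/2) = 0.2236
Step 4: Z = 1/(2*0.2236) = 2.236

2.236


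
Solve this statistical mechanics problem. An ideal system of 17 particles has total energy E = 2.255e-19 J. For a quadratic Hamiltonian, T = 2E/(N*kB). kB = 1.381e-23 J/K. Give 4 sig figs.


Step 1: Numerator = 2*E = 2*2.255e-19 = 4.51e-19 J
Step 2: Denominator = N*kB = 17*1.381e-23 = 2.348e-22
Step 3: T = 4.51e-19 / 2.348e-22 = 1921 K

1921


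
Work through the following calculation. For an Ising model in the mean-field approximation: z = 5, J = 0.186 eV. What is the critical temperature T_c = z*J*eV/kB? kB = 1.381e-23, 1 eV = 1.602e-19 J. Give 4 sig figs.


Step 1: z*J = 5*0.186 = 0.93 eV
Step 2: Convert to Joules: 0.93*1.602e-19 = 1.49e-19 J
Step 3: T_c = 1.49e-19 / 1.381e-23 = 1.079e+04 K

1.079e+04


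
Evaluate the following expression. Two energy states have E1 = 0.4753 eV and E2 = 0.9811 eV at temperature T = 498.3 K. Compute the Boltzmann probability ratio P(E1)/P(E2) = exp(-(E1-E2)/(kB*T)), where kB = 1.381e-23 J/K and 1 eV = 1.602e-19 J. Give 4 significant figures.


Step 1: Compute energy difference dE = E1 - E2 = 0.4753 - 0.9811 = -0.5058 eV
Step 2: Convert to Joules: dE_J = -0.5058 * 1.602e-19 = -8.103e-20 J
Step 3: Compute exponent = -dE_J / (kB * T) = -(-8.103e-20) / (1.381e-23 * 498.3) = 11.77
Step 4: P(E1)/P(E2) = exp(11.77) = 1.299e+05

1.299e+05


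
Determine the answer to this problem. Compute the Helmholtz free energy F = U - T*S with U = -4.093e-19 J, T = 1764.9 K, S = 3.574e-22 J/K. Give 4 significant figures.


Step 1: T*S = 1764.9 * 3.574e-22 = 6.308e-19 J
Step 2: F = U - T*S = -4.093e-19 - 6.308e-19
Step 3: F = -1.04e-18 J

-1.04e-18


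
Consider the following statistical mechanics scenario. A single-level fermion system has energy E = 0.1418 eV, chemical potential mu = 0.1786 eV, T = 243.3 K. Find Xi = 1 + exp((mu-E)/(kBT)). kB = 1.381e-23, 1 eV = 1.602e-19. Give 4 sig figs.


Step 1: (mu - E) = 0.1786 - 0.1418 = 0.0368 eV
Step 2: x = (mu-E)*eV/(kB*T) = 0.0368*1.602e-19/(1.381e-23*243.3) = 1.755
Step 3: exp(x) = 5.781
Step 4: Xi = 1 + 5.781 = 6.781

6.781


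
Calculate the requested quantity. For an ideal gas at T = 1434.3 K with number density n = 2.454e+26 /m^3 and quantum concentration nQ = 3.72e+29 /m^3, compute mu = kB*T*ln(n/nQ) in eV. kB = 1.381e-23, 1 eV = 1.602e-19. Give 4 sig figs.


Step 1: n/nQ = 2.454e+26/3.72e+29 = 0.0006597
Step 2: ln(n/nQ) = -7.324
Step 3: mu = kB*T*ln(n/nQ) = 1.981e-20*-7.324 = -1.451e-19 J
Step 4: Convert to eV: -1.451e-19/1.602e-19 = -0.9055 eV

-0.9055


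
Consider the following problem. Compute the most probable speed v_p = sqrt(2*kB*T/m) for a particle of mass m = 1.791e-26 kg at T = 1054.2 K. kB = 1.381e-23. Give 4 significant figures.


Step 1: Numerator = 2*kB*T = 2*1.381e-23*1054.2 = 2.912e-20
Step 2: Ratio = 2.912e-20 / 1.791e-26 = 1.626e+06
Step 3: v_p = sqrt(1.626e+06) = 1275 m/s

1275


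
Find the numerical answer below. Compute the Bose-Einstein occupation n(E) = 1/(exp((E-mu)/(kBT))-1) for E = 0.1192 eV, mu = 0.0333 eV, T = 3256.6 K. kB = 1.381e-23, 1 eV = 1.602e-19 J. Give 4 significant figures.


Step 1: (E - mu) = 0.0859 eV
Step 2: x = (E-mu)*eV/(kB*T) = 0.0859*1.602e-19/(1.381e-23*3256.6) = 0.306
Step 3: exp(x) = 1.358
Step 4: n = 1/(exp(x)-1) = 2.794

2.794


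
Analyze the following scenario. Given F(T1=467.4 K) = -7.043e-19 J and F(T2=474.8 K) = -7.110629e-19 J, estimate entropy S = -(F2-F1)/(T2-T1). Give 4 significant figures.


Step 1: dF = F2 - F1 = -7.110629e-19 - (-7.043e-19) = -6.7629e-21 J
Step 2: dT = T2 - T1 = 474.8 - 467.4 = 7.4 K
Step 3: S = -dF/dT = -(-6.7629e-21)/7.4 = 9.139e-22 J/K

9.139e-22


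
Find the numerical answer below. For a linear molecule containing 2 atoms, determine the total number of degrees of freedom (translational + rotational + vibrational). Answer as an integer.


Step 1: Translational DOF = 3
Step 2: Rotational DOF (linear) = 2
Step 3: Vibrational DOF = 3*2 - 5 = 1
Step 4: Total = 3 + 2 + 1 = 6

6


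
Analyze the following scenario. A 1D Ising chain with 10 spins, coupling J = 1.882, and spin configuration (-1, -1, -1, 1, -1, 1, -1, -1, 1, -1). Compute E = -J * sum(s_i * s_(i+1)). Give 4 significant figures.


Step 1: Nearest-neighbor products: 1, 1, -1, -1, -1, -1, 1, -1, -1
Step 2: Sum of products = -3
Step 3: E = -1.882 * -3 = 5.646

5.646


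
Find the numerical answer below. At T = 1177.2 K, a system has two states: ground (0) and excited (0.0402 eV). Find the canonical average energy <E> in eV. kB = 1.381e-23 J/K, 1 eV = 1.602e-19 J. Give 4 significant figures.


Step 1: beta*E = 0.0402*1.602e-19/(1.381e-23*1177.2) = 0.3961
Step 2: exp(-beta*E) = 0.6729
Step 3: <E> = 0.0402*0.6729/(1+0.6729) = 0.01617 eV

0.01617


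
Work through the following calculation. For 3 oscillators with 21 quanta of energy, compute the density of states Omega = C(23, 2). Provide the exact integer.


Step 1: Use binomial coefficient C(23, 2)
Step 2: Numerator = 23! / 21!
Step 3: Denominator = 2!
Step 4: Omega = 253

253


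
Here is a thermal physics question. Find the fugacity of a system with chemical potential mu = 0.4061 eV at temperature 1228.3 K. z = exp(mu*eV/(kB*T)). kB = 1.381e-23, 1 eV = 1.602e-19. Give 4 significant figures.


Step 1: Convert mu to Joules: 0.4061*1.602e-19 = 6.506e-20 J
Step 2: kB*T = 1.381e-23*1228.3 = 1.696e-20 J
Step 3: mu/(kB*T) = 3.835
Step 4: z = exp(3.835) = 46.31

46.31


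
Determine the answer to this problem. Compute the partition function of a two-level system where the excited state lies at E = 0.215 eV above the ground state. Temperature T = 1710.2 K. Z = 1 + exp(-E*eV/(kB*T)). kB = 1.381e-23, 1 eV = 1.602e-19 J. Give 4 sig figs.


Step 1: Compute beta*E = E*eV/(kB*T) = 0.215*1.602e-19/(1.381e-23*1710.2) = 1.458
Step 2: exp(-beta*E) = exp(-1.458) = 0.2326
Step 3: Z = 1 + 0.2326 = 1.233

1.233


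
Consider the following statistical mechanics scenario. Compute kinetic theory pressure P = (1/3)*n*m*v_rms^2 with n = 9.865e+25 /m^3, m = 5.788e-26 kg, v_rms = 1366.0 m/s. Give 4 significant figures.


Step 1: v_rms^2 = 1366.0^2 = 1.866e+06
Step 2: n*m = 9.865e+25*5.788e-26 = 5.71
Step 3: P = (1/3)*5.71*1.866e+06 = 3.551e+06 Pa

3.551e+06


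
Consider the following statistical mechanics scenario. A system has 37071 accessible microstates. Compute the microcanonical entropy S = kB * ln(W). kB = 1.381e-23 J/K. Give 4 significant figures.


Step 1: ln(W) = ln(37071) = 10.52
Step 2: S = kB * ln(W) = 1.381e-23 * 10.52
Step 3: S = 1.453e-22 J/K

1.453e-22


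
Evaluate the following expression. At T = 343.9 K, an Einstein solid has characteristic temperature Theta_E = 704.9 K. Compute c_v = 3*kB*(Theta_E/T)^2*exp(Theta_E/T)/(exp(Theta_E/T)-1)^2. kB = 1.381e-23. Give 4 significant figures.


Step 1: x = Theta_E/T = 704.9/343.9 = 2.05
Step 2: x^2 = 4.201
Step 3: exp(x) = 7.766
Step 4: c_v = 3*1.381e-23*4.201*7.766/(7.766-1)^2 = 2.953e-23

2.953e-23


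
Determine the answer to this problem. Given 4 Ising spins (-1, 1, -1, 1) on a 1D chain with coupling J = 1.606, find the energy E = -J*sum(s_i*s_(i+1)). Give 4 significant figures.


Step 1: Nearest-neighbor products: -1, -1, -1
Step 2: Sum of products = -3
Step 3: E = -1.606 * -3 = 4.818

4.818


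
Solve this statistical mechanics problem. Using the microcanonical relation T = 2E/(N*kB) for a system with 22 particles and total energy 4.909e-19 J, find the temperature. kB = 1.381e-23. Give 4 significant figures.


Step 1: Numerator = 2*E = 2*4.909e-19 = 9.818e-19 J
Step 2: Denominator = N*kB = 22*1.381e-23 = 3.038e-22
Step 3: T = 9.818e-19 / 3.038e-22 = 3232 K

3232


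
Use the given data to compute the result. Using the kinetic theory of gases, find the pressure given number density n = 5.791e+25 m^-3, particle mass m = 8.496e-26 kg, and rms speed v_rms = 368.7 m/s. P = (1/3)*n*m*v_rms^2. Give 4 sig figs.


Step 1: v_rms^2 = 368.7^2 = 1.359e+05
Step 2: n*m = 5.791e+25*8.496e-26 = 4.92
Step 3: P = (1/3)*4.92*1.359e+05 = 2.229e+05 Pa

2.229e+05


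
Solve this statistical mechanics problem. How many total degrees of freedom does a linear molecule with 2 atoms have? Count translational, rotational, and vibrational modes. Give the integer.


Step 1: Translational DOF = 3
Step 2: Rotational DOF (linear) = 2
Step 3: Vibrational DOF = 3*2 - 5 = 1
Step 4: Total = 3 + 2 + 1 = 6

6


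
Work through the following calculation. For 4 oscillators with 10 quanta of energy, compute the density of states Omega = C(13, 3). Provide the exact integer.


Step 1: Use binomial coefficient C(13, 3)
Step 2: Numerator = 13! / 10!
Step 3: Denominator = 3!
Step 4: Omega = 286

286


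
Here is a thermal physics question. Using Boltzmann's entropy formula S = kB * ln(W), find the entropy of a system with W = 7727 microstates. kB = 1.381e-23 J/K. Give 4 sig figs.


Step 1: ln(W) = ln(7727) = 8.952
Step 2: S = kB * ln(W) = 1.381e-23 * 8.952
Step 3: S = 1.236e-22 J/K

1.236e-22


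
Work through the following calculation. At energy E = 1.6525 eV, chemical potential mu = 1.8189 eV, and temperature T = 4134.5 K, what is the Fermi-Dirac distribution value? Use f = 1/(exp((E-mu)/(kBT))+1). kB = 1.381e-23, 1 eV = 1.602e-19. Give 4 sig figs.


Step 1: (E - mu) = 1.6525 - 1.8189 = -0.1664 eV
Step 2: Convert: (E-mu)*eV = -2.666e-20 J
Step 3: x = (E-mu)*eV/(kB*T) = -0.4669
Step 4: f = 1/(exp(-0.4669)+1) = 0.6146

0.6146


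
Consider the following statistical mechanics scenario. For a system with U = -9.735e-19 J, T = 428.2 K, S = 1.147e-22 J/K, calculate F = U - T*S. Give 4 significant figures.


Step 1: T*S = 428.2 * 1.147e-22 = 4.911e-20 J
Step 2: F = U - T*S = -9.735e-19 - 4.911e-20
Step 3: F = -1.023e-18 J

-1.023e-18


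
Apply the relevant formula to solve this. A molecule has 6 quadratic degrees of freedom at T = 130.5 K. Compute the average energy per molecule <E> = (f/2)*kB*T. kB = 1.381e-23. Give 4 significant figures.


Step 1: f/2 = 6/2 = 3
Step 2: kB*T = 1.381e-23 * 130.5 = 1.802e-21
Step 3: <E> = 3 * 1.802e-21 = 5.407e-21 J

5.407e-21


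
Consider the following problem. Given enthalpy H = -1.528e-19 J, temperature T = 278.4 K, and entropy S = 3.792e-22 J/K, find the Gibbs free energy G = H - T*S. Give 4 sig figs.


Step 1: T*S = 278.4 * 3.792e-22 = 1.056e-19 J
Step 2: G = H - T*S = -1.528e-19 - 1.056e-19
Step 3: G = -2.584e-19 J

-2.584e-19


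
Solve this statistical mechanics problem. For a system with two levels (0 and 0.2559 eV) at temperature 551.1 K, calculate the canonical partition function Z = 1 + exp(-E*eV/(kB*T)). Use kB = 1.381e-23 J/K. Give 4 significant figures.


Step 1: Compute beta*E = E*eV/(kB*T) = 0.2559*1.602e-19/(1.381e-23*551.1) = 5.387
Step 2: exp(-beta*E) = exp(-5.387) = 0.004578
Step 3: Z = 1 + 0.004578 = 1.005

1.005


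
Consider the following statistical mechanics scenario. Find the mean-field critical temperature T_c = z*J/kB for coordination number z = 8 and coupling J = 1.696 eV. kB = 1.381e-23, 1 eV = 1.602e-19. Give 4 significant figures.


Step 1: z*J = 8*1.696 = 13.57 eV
Step 2: Convert to Joules: 13.57*1.602e-19 = 2.174e-18 J
Step 3: T_c = 2.174e-18 / 1.381e-23 = 1.574e+05 K

1.574e+05


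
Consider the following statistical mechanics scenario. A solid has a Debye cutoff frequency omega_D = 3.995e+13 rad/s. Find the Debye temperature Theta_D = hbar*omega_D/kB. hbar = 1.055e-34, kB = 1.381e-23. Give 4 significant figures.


Step 1: hbar*omega_D = 1.055e-34 * 3.995e+13 = 4.215e-21 J
Step 2: Theta_D = 4.215e-21 / 1.381e-23
Step 3: Theta_D = 305.2 K

305.2


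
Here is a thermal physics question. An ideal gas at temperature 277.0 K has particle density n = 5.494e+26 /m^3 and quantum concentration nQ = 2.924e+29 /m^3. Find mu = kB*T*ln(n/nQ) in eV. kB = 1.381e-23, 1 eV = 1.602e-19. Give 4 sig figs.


Step 1: n/nQ = 5.494e+26/2.924e+29 = 0.001879
Step 2: ln(n/nQ) = -6.277
Step 3: mu = kB*T*ln(n/nQ) = 3.825e-21*-6.277 = -2.401e-20 J
Step 4: Convert to eV: -2.401e-20/1.602e-19 = -0.1499 eV

-0.1499


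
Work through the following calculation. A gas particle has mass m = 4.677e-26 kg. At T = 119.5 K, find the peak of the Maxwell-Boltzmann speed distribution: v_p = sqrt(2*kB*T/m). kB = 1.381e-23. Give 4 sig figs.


Step 1: Numerator = 2*kB*T = 2*1.381e-23*119.5 = 3.301e-21
Step 2: Ratio = 3.301e-21 / 4.677e-26 = 7.057e+04
Step 3: v_p = sqrt(7.057e+04) = 265.7 m/s

265.7


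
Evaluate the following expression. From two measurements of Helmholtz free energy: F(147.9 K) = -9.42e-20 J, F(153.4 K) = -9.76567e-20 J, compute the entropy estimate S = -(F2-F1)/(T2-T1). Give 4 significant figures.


Step 1: dF = F2 - F1 = -9.76567e-20 - (-9.42e-20) = -3.4567e-21 J
Step 2: dT = T2 - T1 = 153.4 - 147.9 = 5.5 K
Step 3: S = -dF/dT = -(-3.4567e-21)/5.5 = 6.285e-22 J/K

6.285e-22


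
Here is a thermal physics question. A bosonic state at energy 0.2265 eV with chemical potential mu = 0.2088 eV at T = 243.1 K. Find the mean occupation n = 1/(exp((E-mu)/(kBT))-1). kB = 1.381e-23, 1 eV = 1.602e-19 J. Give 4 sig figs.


Step 1: (E - mu) = 0.0177 eV
Step 2: x = (E-mu)*eV/(kB*T) = 0.0177*1.602e-19/(1.381e-23*243.1) = 0.8446
Step 3: exp(x) = 2.327
Step 4: n = 1/(exp(x)-1) = 0.7535

0.7535


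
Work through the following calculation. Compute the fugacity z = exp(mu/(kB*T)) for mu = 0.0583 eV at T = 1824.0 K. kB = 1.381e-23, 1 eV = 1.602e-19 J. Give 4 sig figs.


Step 1: Convert mu to Joules: 0.0583*1.602e-19 = 9.34e-21 J
Step 2: kB*T = 1.381e-23*1824.0 = 2.519e-20 J
Step 3: mu/(kB*T) = 0.3708
Step 4: z = exp(0.3708) = 1.449

1.449


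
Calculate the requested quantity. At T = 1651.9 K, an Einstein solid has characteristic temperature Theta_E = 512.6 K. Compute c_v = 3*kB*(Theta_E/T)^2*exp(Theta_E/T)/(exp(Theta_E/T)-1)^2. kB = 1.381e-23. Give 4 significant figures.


Step 1: x = Theta_E/T = 512.6/1651.9 = 0.3103
Step 2: x^2 = 0.09629
Step 3: exp(x) = 1.364
Step 4: c_v = 3*1.381e-23*0.09629*1.364/(1.364-1)^2 = 4.11e-23

4.11e-23


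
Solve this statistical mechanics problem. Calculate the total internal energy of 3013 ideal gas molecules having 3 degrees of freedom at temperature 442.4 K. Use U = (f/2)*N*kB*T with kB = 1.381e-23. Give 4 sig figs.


Step 1: f/2 = 3/2 = 1.5
Step 2: N*kB*T = 3013*1.381e-23*442.4 = 1.841e-17
Step 3: U = 1.5 * 1.841e-17 = 2.761e-17 J

2.761e-17


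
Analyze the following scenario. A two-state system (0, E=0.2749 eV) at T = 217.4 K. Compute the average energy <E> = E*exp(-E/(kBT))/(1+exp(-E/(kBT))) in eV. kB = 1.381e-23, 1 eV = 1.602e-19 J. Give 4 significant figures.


Step 1: beta*E = 0.2749*1.602e-19/(1.381e-23*217.4) = 14.67
Step 2: exp(-beta*E) = 4.262e-07
Step 3: <E> = 0.2749*4.262e-07/(1+4.262e-07) = 1.172e-07 eV

1.172e-07


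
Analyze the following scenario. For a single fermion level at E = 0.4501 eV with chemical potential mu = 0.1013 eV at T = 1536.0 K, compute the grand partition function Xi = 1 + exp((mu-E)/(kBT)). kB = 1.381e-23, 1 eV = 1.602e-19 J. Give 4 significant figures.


Step 1: (mu - E) = 0.1013 - 0.4501 = -0.3488 eV
Step 2: x = (mu-E)*eV/(kB*T) = -0.3488*1.602e-19/(1.381e-23*1536.0) = -2.634
Step 3: exp(x) = 0.07177
Step 4: Xi = 1 + 0.07177 = 1.072

1.072


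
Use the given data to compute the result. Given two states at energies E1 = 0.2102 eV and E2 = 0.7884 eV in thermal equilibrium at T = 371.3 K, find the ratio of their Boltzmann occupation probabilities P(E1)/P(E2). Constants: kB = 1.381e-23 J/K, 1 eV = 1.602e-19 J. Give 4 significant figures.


Step 1: Compute energy difference dE = E1 - E2 = 0.2102 - 0.7884 = -0.5782 eV
Step 2: Convert to Joules: dE_J = -0.5782 * 1.602e-19 = -9.263e-20 J
Step 3: Compute exponent = -dE_J / (kB * T) = -(-9.263e-20) / (1.381e-23 * 371.3) = 18.06
Step 4: P(E1)/P(E2) = exp(18.06) = 7.002e+07

7.002e+07


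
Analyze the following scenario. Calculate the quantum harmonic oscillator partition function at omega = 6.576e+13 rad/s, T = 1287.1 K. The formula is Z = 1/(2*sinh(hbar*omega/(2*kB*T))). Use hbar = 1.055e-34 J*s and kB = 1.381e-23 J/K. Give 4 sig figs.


Step 1: Compute x = hbar*omega/(kB*T) = 1.055e-34*6.576e+13/(1.381e-23*1287.1) = 0.3903
Step 2: x/2 = 0.1952
Step 3: sinh(x/2) = 0.1964
Step 4: Z = 1/(2*0.1964) = 2.546

2.546


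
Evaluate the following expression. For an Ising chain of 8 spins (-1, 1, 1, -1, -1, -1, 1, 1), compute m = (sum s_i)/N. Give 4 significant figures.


Step 1: Count up spins (+1): 4, down spins (-1): 4
Step 2: Total magnetization M = 4 - 4 = 0
Step 3: m = M/N = 0/8 = 0

0


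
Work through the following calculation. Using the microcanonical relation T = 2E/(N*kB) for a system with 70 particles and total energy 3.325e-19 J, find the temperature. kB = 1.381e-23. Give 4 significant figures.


Step 1: Numerator = 2*E = 2*3.325e-19 = 6.65e-19 J
Step 2: Denominator = N*kB = 70*1.381e-23 = 9.667e-22
Step 3: T = 6.65e-19 / 9.667e-22 = 687.9 K

687.9


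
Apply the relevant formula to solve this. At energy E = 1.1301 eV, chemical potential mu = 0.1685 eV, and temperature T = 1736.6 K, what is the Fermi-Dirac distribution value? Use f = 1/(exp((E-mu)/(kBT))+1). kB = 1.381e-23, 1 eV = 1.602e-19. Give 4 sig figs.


Step 1: (E - mu) = 1.1301 - 0.1685 = 0.9616 eV
Step 2: Convert: (E-mu)*eV = 1.54e-19 J
Step 3: x = (E-mu)*eV/(kB*T) = 6.423
Step 4: f = 1/(exp(6.423)+1) = 0.001621

0.001621


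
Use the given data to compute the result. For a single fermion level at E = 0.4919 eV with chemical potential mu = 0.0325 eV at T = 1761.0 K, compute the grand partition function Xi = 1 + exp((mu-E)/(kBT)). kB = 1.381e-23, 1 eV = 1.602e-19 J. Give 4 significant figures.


Step 1: (mu - E) = 0.0325 - 0.4919 = -0.4594 eV
Step 2: x = (mu-E)*eV/(kB*T) = -0.4594*1.602e-19/(1.381e-23*1761.0) = -3.026
Step 3: exp(x) = 0.0485
Step 4: Xi = 1 + 0.0485 = 1.048

1.048


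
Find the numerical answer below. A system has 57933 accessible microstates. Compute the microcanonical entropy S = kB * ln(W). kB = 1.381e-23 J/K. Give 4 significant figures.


Step 1: ln(W) = ln(57933) = 10.97
Step 2: S = kB * ln(W) = 1.381e-23 * 10.97
Step 3: S = 1.515e-22 J/K

1.515e-22


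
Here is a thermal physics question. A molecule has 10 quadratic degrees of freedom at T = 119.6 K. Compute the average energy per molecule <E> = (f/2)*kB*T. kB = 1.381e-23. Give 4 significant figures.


Step 1: f/2 = 10/2 = 5
Step 2: kB*T = 1.381e-23 * 119.6 = 1.652e-21
Step 3: <E> = 5 * 1.652e-21 = 8.258e-21 J

8.258e-21


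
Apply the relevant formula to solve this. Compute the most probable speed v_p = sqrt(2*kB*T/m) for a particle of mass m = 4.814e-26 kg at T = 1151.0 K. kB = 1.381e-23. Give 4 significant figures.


Step 1: Numerator = 2*kB*T = 2*1.381e-23*1151.0 = 3.179e-20
Step 2: Ratio = 3.179e-20 / 4.814e-26 = 6.604e+05
Step 3: v_p = sqrt(6.604e+05) = 812.6 m/s

812.6


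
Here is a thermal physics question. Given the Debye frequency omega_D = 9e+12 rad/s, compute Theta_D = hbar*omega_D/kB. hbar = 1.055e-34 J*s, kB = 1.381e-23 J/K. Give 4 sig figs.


Step 1: hbar*omega_D = 1.055e-34 * 9e+12 = 9.495e-22 J
Step 2: Theta_D = 9.495e-22 / 1.381e-23
Step 3: Theta_D = 68.75 K

68.75


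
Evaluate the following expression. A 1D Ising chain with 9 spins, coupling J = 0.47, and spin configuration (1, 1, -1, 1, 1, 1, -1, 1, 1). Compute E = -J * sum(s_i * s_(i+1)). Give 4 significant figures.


Step 1: Nearest-neighbor products: 1, -1, -1, 1, 1, -1, -1, 1
Step 2: Sum of products = 0
Step 3: E = -0.47 * 0 = 0

0


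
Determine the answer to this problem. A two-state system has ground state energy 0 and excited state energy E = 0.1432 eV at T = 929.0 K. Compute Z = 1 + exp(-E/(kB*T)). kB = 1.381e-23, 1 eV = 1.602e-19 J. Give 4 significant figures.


Step 1: Compute beta*E = E*eV/(kB*T) = 0.1432*1.602e-19/(1.381e-23*929.0) = 1.788
Step 2: exp(-beta*E) = exp(-1.788) = 0.1673
Step 3: Z = 1 + 0.1673 = 1.167

1.167


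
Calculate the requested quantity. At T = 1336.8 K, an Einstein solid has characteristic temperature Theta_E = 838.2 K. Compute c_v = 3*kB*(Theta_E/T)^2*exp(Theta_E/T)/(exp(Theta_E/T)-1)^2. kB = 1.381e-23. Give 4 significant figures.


Step 1: x = Theta_E/T = 838.2/1336.8 = 0.627
Step 2: x^2 = 0.3932
Step 3: exp(x) = 1.872
Step 4: c_v = 3*1.381e-23*0.3932*1.872/(1.872-1)^2 = 4.01e-23

4.01e-23


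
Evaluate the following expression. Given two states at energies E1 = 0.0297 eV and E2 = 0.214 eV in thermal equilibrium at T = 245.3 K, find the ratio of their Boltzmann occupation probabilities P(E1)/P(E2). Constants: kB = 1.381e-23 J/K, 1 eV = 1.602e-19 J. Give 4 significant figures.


Step 1: Compute energy difference dE = E1 - E2 = 0.0297 - 0.214 = -0.1843 eV
Step 2: Convert to Joules: dE_J = -0.1843 * 1.602e-19 = -2.952e-20 J
Step 3: Compute exponent = -dE_J / (kB * T) = -(-2.952e-20) / (1.381e-23 * 245.3) = 8.716
Step 4: P(E1)/P(E2) = exp(8.716) = 6097

6097


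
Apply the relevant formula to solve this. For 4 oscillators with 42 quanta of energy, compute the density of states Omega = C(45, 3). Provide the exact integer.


Step 1: Use binomial coefficient C(45, 3)
Step 2: Numerator = 45! / 42!
Step 3: Denominator = 3!
Step 4: Omega = 14190

14190


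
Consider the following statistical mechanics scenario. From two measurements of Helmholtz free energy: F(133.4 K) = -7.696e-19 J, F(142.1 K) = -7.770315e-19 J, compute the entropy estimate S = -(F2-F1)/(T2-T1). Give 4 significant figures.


Step 1: dF = F2 - F1 = -7.770315e-19 - (-7.696e-19) = -7.4315e-21 J
Step 2: dT = T2 - T1 = 142.1 - 133.4 = 8.7 K
Step 3: S = -dF/dT = -(-7.4315e-21)/8.7 = 8.542e-22 J/K

8.542e-22
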